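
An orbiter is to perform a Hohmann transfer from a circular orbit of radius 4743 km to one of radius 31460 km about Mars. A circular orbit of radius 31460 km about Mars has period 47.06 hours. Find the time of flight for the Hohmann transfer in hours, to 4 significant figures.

From Kepler's third law T² = 4π²r³/μ at r = 31460 km, T = 47.06 hours = 47.06 × 3600 s = 1.69416×10^5 s: μ = 4π²r³/T² = 42827.9 km³/s².
Semi-major axis of the transfer orbit: a_t = (4743 + 31460)/2 = 18101.5 km.
Half the transfer-orbit period gives t = π√(a_t³/μ) = 36970 s.
Converting: 36970 s ÷ 3600 s/hour = 10.27 hours.

t = 10.27 hours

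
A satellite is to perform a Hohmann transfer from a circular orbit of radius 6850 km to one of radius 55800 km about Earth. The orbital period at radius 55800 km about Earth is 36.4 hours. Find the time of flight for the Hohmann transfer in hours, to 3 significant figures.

t = 7.66 hours

From Kepler's third law T² = 4π²r³/μ at r = 55800 km, T = 36.4 hours = 36.4 × 3600 s = 1.3104×10^5 s: μ = 4π²r³/T² = 3.99443×10^5 km³/s².
Transfer-ellipse semi-major axis a_t = (r₁ + r₂)/2 = (6850 + 55800)/2 = 31325 km.
By Kepler's third law the transfer-orbit period is T = 2π√(a_t³/μ), so t = T/2 = 27560 s.
Converting: 27560 s ÷ 3600 s/hour = 7.66 hours.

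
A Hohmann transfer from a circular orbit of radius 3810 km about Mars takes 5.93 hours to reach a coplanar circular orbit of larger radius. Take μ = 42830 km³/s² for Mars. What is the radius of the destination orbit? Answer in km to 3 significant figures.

Transfer time t = 5.93 hours = 21348 s, and t = π√(a_t³/μ).
So a_t = (μ t²/π²)^(1/3) = (42830 × (21348)² / π²)^(1/3) = 12552 km.
Since a_t = (r₁ + r₂)/2, r₂ = 2a_t − r₁ = 2×12552 − 3810 = 21294 km.

r₂ = 21300 km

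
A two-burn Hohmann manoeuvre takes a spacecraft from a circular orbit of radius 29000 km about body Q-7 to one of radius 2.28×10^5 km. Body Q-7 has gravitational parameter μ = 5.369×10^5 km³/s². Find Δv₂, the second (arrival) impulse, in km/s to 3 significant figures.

Semi-major axis of the transfer orbit: a_t = (29000 + 2.280×10^5)/2 = 1.285×10^5 km.
Circular speed at r = 2.280×10^5 km: v_c = √(μ/r) = 1.5345 km/s.
Vis-viva on the transfer ellipse at r = 2.280×10^5 km gives v_t = √[μ(2/r − 1/a_t)] = 0.72900 km/s.
Δv₂ = |v_t − v_c| = |0.72900 − 1.5345| = 0.8055 km/s.

Δv₂ = 0.806 km/s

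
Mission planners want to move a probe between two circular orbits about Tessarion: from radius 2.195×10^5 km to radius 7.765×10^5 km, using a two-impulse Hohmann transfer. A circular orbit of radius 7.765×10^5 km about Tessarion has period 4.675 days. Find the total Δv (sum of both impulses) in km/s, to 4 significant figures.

Δv = 9.710 km/s

From Kepler's third law T² = 4π²r³/μ at r = 7.765×10^5 km, T = 4.675 days = 4.675 × 86400 s = 4.0392×10^5 s: μ = 4π²r³/T² = 1.13290×10^8 km³/s².
The Hohmann ellipse has a_t = (r₁ + r₂)/2 = 4.980×10^5 km.
At r₁ the circular-orbit speed is v₁ = √(μ/r₁) = 22.72 km/s.
On the transfer ellipse at r₁, v² = μ(2/r − 1/a) gives v_p = √[μ(2/r₁ − 1/a_t)] = 28.37 km/s.
First burn Δv₁ = |v_p − v₁| = 5.650 km/s.
At r₂, v₂ = √(μ/r₂) = 12.079 km/s.
Transfer-orbit speed at r₂: v_a = √[μ(2/r₂ − 1/a_t)] = 8.0192 km/s.
Second burn Δv₂ = |v₂ − v_a| = 4.060 km/s.
Total Δv = Δv₁ + Δv₂ = 9.710 km/s.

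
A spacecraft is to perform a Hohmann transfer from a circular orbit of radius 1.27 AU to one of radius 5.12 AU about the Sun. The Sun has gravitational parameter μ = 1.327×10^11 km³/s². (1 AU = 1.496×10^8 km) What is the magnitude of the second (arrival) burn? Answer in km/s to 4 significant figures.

Δv₂ = 4.864 km/s

In km: r₁ = 1.27 × 1.496×10^8 = 1.89992×10^8 km; r₂ = 5.12 × 1.496×10^8 = 7.65952×10^8 km.
Transfer-ellipse semi-major axis a_t = (r₁ + r₂)/2 = (1.89992×10^8 + 7.65952×10^8)/2 = 4.77972×10^8 km.
On the circular orbit at r = 7.65952×10^8 km, v_c = √(μ/r) = 13.1624 km/s.
Transfer-orbit speed at the same r (vis-viva, a = a_t): v_t = √[μ(2/r − 1/a_t)] = 8.29853 km/s.
Δv₂ = |v_t − v_c| = |8.29853 − 13.1624| = 4.864 km/s.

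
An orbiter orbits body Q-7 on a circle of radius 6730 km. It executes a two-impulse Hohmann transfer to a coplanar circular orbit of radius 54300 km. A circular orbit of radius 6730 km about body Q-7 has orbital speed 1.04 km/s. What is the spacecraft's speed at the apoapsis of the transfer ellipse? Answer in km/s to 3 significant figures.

From the circular-orbit relation v² = μ/r at r = 6730 km: μ = v²r = (1.04)² × 6730 = 7279.17 km³/s².
Semi-major axis of the transfer orbit: a_t = (6730 + 54300)/2 = 30515 km.
The apoapsis of the transfer ellipse is at r = 54300 km.
Applying v² = μ(2/r − 1/a_t): v = 0.1719 km/s.

v = 0.172 km/s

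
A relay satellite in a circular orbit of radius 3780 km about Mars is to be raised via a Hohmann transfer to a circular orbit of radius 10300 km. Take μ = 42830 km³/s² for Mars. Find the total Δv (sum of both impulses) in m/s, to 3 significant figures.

Δv = 1250 m/s

The Hohmann ellipse has a_t = (r₁ + r₂)/2 = 7040 km.
At r₁ the circular-orbit speed is v₁ = √(μ/r₁) = 3.366109 km/s.
On the transfer ellipse at r₁, vis-viva gives v_p = √[μ(2/r₁ − 1/a_t)] = 4.071556 km/s.
First burn Δv₁ = |v_p − v₁| = 0.7054 km/s.
At r₂, v₂ = √(μ/r₂) = 2.039 km/s.
Transfer-orbit speed at r₂: v_a = √[μ(2/r₂ − 1/a_t)] = 1.494 km/s.
Second burn Δv₂ = |v₂ − v_a| = 0.5450 km/s.
Δv = Δv₁ + Δv₂ = 0.7054 + 0.5450 = 1.250 km/s.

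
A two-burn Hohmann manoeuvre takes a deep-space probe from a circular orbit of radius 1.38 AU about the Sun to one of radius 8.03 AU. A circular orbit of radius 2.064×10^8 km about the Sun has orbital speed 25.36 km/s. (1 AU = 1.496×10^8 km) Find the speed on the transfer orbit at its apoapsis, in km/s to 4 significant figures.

v = 5.693 km/s

From the circular-orbit relation v² = μ/r at r = 2.064×10^8 km: μ = v²r = (25.36)² × 2.064×10^8 = 1.32742×10^11 km³/s².
In km: r₁ = 1.38 × 1.496×10^8 = 2.06448×10^8 km; r₂ = 8.03 × 1.496×10^8 = 1.201288×10^9 km.
Semi-major axis of the transfer orbit: a_t = (2.06448×10^8 + 1.201288×10^9)/2 = 7.03868×10^8 km.
At apoapsis, r = 1.201288×10^9 km.
Vis-viva: v = √[μ(2/r − 1/a_t)] = √[1.32742×10^11 × (2/1.201288×10^9 − 1/7.03868×10^8)] = 5.693 km/s.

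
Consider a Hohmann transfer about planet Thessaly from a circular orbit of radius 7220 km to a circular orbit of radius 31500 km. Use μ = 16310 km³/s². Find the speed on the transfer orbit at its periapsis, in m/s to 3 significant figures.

v = 1920 m/s

Semi-major axis of the transfer orbit: a_t = (7220 + 31500)/2 = 19360 km.
The periapsis of the transfer ellipse is at r = 7220 km.
Applying v² = μ(2/r − 1/a_t): v = 1.917 km/s.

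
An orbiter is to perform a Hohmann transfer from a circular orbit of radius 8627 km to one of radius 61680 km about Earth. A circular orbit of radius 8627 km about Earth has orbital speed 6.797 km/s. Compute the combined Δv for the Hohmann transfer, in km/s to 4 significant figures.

From the circular-orbit relation v² = μ/r at r = 8627 km: μ = v²r = (6.797)² × 8627 = 3.98561×10^5 km³/s².
Semi-major axis of the transfer orbit: a_t = (8627 + 61680)/2 = 35153.5 km.
At r₁ the circular-orbit speed is v₁ = √(μ/r₁) = 6.797 km/s.
On the transfer ellipse at r₁, vis-viva equation gives v_p = √[μ(2/r₁ − 1/a_t)] = 9.003 km/s.
First burn Δv₁ = |v_p − v₁| = 2.206 km/s.
At r₂, v₂ = √(μ/r₂) = 2.542 km/s.
Transfer-orbit speed at r₂: v_a = √[μ(2/r₂ − 1/a_t)] = 1.259 km/s.
Second burn Δv₂ = |v₂ − v_a| = 1.283 km/s.
Δv = Δv₁ + Δv₂ = 2.206 + 1.283 = 3.489 km/s.

Δv = 3.489 km/s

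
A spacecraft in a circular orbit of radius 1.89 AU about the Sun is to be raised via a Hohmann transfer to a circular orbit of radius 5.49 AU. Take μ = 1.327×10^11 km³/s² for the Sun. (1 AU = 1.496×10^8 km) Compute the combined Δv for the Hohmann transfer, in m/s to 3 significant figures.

Δv = 8370 m/s

In km: r₁ = 1.89 × 1.496×10^8 = 2.82744×10^8 km; r₂ = 5.49 × 1.496×10^8 = 8.21304×10^8 km.
The Hohmann ellipse has a_t = (r₁ + r₂)/2 = 5.52024×10^8 km.
Circular speed at r₁: v₁ = √(μ/r₁) = √(1.327×10^11/2.82744×10^8) = 21.664 km/s.
On the transfer ellipse at r₁, vis-viva equation gives v_p = √[μ(2/r₁ − 1/a_t)] = 26.425 km/s.
First burn Δv₁ = |v_p − v₁| = 4.761 km/s.
At r₂, v₂ = √(μ/r₂) = 12.711 km/s.
Transfer-orbit speed at r₂: v_a = √[μ(2/r₂ − 1/a_t)] = 9.0971 km/s.
Second burn Δv₂ = |v₂ − v_a| = 3.614 km/s.
Δv = Δv₁ + Δv₂ = 4.761 + 3.614 = 8.375 km/s.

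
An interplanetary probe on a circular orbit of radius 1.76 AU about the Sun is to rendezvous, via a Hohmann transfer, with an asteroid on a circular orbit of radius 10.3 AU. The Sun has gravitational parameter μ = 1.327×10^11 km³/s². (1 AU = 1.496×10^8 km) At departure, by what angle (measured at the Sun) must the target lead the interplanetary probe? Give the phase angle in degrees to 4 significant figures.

In km: r₁ = 1.76 × 1.496×10^8 = 2.63296×10^8 km; r₂ = 10.3 × 1.496×10^8 = 1.54088×10^9 km.
The Hohmann ellipse has a_t = (r₁ + r₂)/2 = 9.02088×10^8 km.
Transfer time t = π√(a_t³/μ) = 2.3366×10^8 s.
The target's mean motion on its circular orbit is ω₂ = √(μ/r₂³) = 6.0226×10^-9 rad/s.
Angle swept by the target during transfer: ω₂·t = 1.4072 rad = 80.63°.
The interplanetary probe traverses 180° on the transfer ellipse, so the target must lead by 180° − 80.63° = 99.37°.

φ = 99.37°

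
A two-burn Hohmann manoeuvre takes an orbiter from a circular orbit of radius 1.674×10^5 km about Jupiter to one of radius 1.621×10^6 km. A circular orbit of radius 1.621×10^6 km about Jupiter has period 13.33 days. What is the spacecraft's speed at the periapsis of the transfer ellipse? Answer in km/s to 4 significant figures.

From Kepler's third law T² = 4π²r³/μ at r = 1.621×10^6 km, T = 13.33 days = 13.33 × 86400 s = 1.151712×10^6 s: μ = 4π²r³/T² = 1.26771×10^8 km³/s².
Semi-major axis of the transfer orbit: a_t = (1.674×10^5 + 1.621×10^6)/2 = 8.942×10^5 km.
At periapsis, r = 1.674×10^5 km.
From the vis-viva equation, v = √[μ(2/r − 1/a_t)] = 37.05 km/s.

v = 37.05 km/s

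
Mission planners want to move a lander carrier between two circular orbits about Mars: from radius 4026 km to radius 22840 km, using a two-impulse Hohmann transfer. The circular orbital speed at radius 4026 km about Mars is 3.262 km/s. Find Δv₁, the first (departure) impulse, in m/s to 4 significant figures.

Δv₁ = 991.5 m/s

From the circular-orbit relation v² = μ/r at r = 4026 km: μ = v²r = (3.262)² × 4026 = 42839.2 km³/s².
The Hohmann ellipse has a_t = (r₁ + r₂)/2 = 13433 km.
On the circular orbit at r = 4026 km, v_c = √(μ/r) = 3.2620 km/s.
Vis-viva on the transfer ellipse at r = 4026 km gives v_t = √[μ(2/r − 1/a_t)] = 4.2535 km/s.
Δv₁ = |v_t − v_c| = |4.2535 − 3.2620| = 0.9915 km/s.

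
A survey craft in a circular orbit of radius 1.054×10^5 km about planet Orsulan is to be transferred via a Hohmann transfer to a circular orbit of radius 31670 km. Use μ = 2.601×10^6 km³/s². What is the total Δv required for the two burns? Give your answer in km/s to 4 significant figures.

The Hohmann ellipse has a_t = (r₁ + r₂)/2 = 68535 km.
Circular speed at r₁: v₁ = √(μ/r₁) = √(2.601×10^6/1.054×10^5) = 4.968 km/s.
Transfer-orbit speed at r₁ (v² = μ(2/r − 1/a)): v_a = √[μ(2/r₁ − 1/a_t)] = 3.377 km/s.
First burn Δv₁ = |v_a − v₁| = 1.591 km/s.
At r₂, v₂ = √(μ/r₂) = 9.06246 km/s.
Transfer-orbit speed at r₂: v_p = √[μ(2/r₂ − 1/a_t)] = 11.2385 km/s.
Second burn Δv₂ = |v₂ − v_p| = 2.176 km/s.
Δv = Δv₁ + Δv₂ = 1.591 + 2.176 = 3.767 km/s.

Δv = 3.767 km/s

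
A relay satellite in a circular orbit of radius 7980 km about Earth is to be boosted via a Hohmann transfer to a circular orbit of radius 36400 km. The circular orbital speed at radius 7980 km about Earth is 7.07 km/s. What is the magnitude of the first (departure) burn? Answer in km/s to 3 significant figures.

From the circular-orbit relation v² = μ/r at r = 7980 km: μ = v²r = (7.07)² × 7980 = 3.98880×10^5 km³/s².
Transfer-ellipse semi-major axis a_t = (r₁ + r₂)/2 = (7980 + 36400)/2 = 22190 km.
On the circular orbit at r = 7980 km, v_c = √(μ/r) = 7.070 km/s.
Vis-viva on the transfer ellipse at r = 7980 km gives v_t = √[μ(2/r − 1/a_t)] = 9.055 km/s.
Δv₁ = |v_t − v_c| = |9.055 − 7.070| = 1.985 km/s.

Δv₁ = 1.99 km/s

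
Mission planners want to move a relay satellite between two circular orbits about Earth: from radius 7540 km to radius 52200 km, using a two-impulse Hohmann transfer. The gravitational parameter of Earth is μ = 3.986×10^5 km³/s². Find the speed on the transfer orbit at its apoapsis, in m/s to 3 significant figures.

The Hohmann ellipse has a_t = (r₁ + r₂)/2 = 29870 km.
At apoapsis, r = 52200 km.
From the vis-viva equation, v = √[μ(2/r − 1/a_t)] = 1.388 km/s.

v = 1390 m/s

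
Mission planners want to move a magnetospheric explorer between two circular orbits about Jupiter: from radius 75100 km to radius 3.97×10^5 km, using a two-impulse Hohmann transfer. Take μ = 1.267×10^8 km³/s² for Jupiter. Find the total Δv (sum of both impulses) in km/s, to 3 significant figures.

Δv = 20.0 km/s

Transfer-ellipse semi-major axis a_t = (r₁ + r₂)/2 = (75100 + 3.970×10^5)/2 = 2.3605×10^5 km.
At r₁ the circular-orbit speed is v₁ = √(μ/r₁) = 41.074 km/s.
On the transfer ellipse at r₁, vis-viva gives v_p = √[μ(2/r₁ − 1/a_t)] = 53.267 km/s.
First burn Δv₁ = |v_p − v₁| = 12.19 km/s.
Circular speed at r₂: v₂ = √(μ/r₂) = 17.865 km/s.
Transfer-orbit speed at r₂: v_a = √[μ(2/r₂ − 1/a_t)] = 10.077 km/s.
Second burn Δv₂ = |v₂ − v_a| = 7.788 km/s.
Δv = Δv₁ + Δv₂ = 12.19 + 7.788 = 19.98 km/s.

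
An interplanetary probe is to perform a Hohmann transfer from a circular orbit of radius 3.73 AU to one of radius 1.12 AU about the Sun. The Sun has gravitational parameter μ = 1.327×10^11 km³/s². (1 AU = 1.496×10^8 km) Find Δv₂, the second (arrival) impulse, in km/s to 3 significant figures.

In km: r₁ = 3.73 × 1.496×10^8 = 5.58008×10^8 km; r₂ = 1.12 × 1.496×10^8 = 1.67552×10^8 km.
Transfer-ellipse semi-major axis a_t = (r₁ + r₂)/2 = (5.58008×10^8 + 1.67552×10^8)/2 = 3.6278×10^8 km.
On the circular orbit at r = 1.67552×10^8 km, v_c = √(μ/r) = 28.14 km/s.
Transfer-orbit speed at the same r (vis-viva, a = a_t): v_t = √[μ(2/r − 1/a_t)] = 34.90 km/s.
Δv₂ = |v_t − v_c| = |34.90 − 28.14| = 6.760 km/s.

Δv₂ = 6.76 km/s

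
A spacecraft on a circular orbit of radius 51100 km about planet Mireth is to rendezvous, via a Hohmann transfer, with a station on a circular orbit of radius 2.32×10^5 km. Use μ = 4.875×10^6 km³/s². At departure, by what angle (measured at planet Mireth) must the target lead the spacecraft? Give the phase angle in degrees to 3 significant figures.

The Hohmann ellipse has a_t = (r₁ + r₂)/2 = 1.4155×10^5 km.
Transfer time t = π√(a_t³/μ) = 75775 s.
The target's mean motion on its circular orbit is ω₂ = √(μ/r₂³) = 1.9759×10^-5 rad/s.
Angle swept by the target during transfer: ω₂·t = 1.4972 rad = 85.78°.
The spacecraft traverses 180° on the transfer ellipse, so the target must lead by 180° − 85.78° = 94.2°.

φ = 94.2°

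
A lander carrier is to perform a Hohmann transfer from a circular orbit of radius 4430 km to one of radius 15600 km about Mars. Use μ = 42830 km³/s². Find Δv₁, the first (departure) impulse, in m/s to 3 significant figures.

Δv₁ = 771 m/s

Semi-major axis of the transfer orbit: a_t = (4430 + 15600)/2 = 10015 km.
On the circular orbit at r = 4430 km, v_c = √(μ/r) = 3.1094 km/s.
Transfer-orbit speed at the same r (vis-viva, a = a_t): v_t = √[μ(2/r − 1/a_t)] = 3.8807 km/s.
Δv₁ = |v_t − v_c| = |3.8807 − 3.1094| = 0.7713 km/s.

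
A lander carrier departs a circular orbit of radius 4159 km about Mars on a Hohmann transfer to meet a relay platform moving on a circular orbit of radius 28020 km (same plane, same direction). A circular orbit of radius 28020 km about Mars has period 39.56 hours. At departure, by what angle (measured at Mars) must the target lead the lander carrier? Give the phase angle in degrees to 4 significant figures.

φ = 101.7°

From Kepler's third law T² = 4π²r³/μ at r = 28020 km, T = 39.56 hours = 39.56 × 3600 s = 1.42416×10^5 s: μ = 4π²r³/T² = 42820.0 km³/s².
The Hohmann ellipse has a_t = (r₁ + r₂)/2 = 16089.5 km.
The half-period of the transfer ellipse is t = π√(a_t³/μ) = 30980 s.
Target angular speed ω₂ = √(μ/r₂³) = 4.412×10^-5 rad/s.
Angle swept by the target during transfer: ω₂·t = 1.367 rad = 78.32°.
Arrival is 180° from departure on the ellipse, so φ = 180° − 78.32° = 101.7°.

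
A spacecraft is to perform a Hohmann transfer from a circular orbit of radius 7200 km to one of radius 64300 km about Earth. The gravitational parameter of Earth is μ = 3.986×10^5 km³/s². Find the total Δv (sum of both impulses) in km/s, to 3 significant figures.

The Hohmann ellipse has a_t = (r₁ + r₂)/2 = 35750 km.
At r₁ the circular-orbit speed is v₁ = √(μ/r₁) = 7.4405 km/s.
Transfer-orbit speed at r₁ (v² = μ(2/r − 1/a)): v_p = √[μ(2/r₁ − 1/a_t)] = 9.9786 km/s.
First burn Δv₁ = |v_p − v₁| = 2.53810 km/s.
At r₂, v₂ = √(μ/r₂) = 2.489793 km/s.
Transfer-orbit speed at r₂: v_a = √[μ(2/r₂ − 1/a_t)] = 1.117356 km/s.
Second burn Δv₂ = |v₂ − v_a| = 1.37244 km/s.
Δv = Δv₁ + Δv₂ = 2.53810 + 1.37244 = 3.911 km/s.

Δv = 3.91 km/s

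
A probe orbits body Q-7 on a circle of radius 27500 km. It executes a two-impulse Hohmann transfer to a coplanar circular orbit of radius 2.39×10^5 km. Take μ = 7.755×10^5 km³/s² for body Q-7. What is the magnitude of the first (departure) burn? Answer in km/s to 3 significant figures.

Δv₁ = 1.80 km/s

Transfer-ellipse semi-major axis a_t = (r₁ + r₂)/2 = (27500 + 2.390×10^5)/2 = 1.3325×10^5 km.
Circular speed at r = 27500 km: v_c = √(μ/r) = 5.310 km/s.
Vis-viva on the transfer ellipse at r = 27500 km gives v_t = √[μ(2/r − 1/a_t)] = 7.112 km/s.
Δv₁ = |v_t − v_c| = |7.112 − 5.310| = 1.802 km/s.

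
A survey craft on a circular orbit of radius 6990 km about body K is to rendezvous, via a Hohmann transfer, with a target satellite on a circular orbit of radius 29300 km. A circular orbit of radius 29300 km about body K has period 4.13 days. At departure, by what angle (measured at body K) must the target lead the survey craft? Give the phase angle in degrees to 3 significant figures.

From Kepler's third law T² = 4π²r³/μ at r = 29300 km, T = 4.13 days = 4.13 × 86400 s = 3.56832×10^5 s: μ = 4π²r³/T² = 7798.93 km³/s².
Transfer-ellipse semi-major axis a_t = (r₁ + r₂)/2 = (6990 + 29300)/2 = 18145 km.
Transfer time t = π√(a_t³/μ) = 86950 s.
The target's mean motion on its circular orbit is ω₂ = √(μ/r₂³) = 1.761×10^-5 rad/s.
Angle swept by the target during transfer: ω₂·t = 1.531 rad = 87.72°.
Arrival is 180° from departure on the ellipse, so φ = 180° − 87.72° = 92.3°.

φ = 92.3°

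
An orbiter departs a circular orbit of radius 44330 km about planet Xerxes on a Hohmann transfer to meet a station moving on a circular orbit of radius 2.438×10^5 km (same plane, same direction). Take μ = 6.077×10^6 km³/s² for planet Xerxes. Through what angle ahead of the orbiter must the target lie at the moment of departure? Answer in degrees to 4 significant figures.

φ = 98.24°

Transfer-ellipse semi-major axis a_t = (r₁ + r₂)/2 = (44330 + 2.438×10^5)/2 = 1.44065×10^5 km.
The half-period of the transfer ellipse is t = π√(a_t³/μ) = 69690 s.
The target's mean motion on its circular orbit is ω₂ = √(μ/r₂³) = 2.048×10^-5 rad/s.
Angle swept by the target during transfer: ω₂·t = 1.427 rad = 81.76°.
Arrival is 180° from departure on the ellipse, so φ = 180° − 81.76° = 98.24°.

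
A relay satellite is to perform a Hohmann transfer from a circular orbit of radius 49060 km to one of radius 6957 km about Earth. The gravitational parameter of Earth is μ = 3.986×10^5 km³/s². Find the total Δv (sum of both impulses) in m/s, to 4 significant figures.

Semi-major axis of the transfer orbit: a_t = (49060 + 6957)/2 = 28008.5 km.
Circular speed at r₁: v₁ = √(μ/r₁) = √(3.986×10^5/49060) = 2.8504 km/s.
On the transfer ellipse at r₁, v² = μ(2/r − 1/a) gives v_a = √[μ(2/r₁ − 1/a_t)] = 1.4206 km/s.
First burn Δv₁ = |v_a − v₁| = 1.4298 km/s.
Circular speed at r₂: v₂ = √(μ/r₂) = 7.56933 km/s.
Transfer-orbit speed at r₂: v_p = √[μ(2/r₂ − 1/a_t)] = 10.0179 km/s.
Second burn Δv₂ = |v₂ − v_p| = 2.4486 km/s.
Total Δv = Δv₁ + Δv₂ = 3.878 km/s.

Δv = 3878 m/s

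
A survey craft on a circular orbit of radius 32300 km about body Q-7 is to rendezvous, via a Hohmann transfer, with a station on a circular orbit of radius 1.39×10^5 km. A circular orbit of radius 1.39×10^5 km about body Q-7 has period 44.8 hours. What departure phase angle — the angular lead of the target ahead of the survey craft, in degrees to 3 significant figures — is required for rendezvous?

From Kepler's third law T² = 4π²r³/μ at r = 1.39×10^5 km, T = 44.8 hours = 44.8 × 3600 s = 1.6128×10^5 s: μ = 4π²r³/T² = 4.07608×10^6 km³/s².
Semi-major axis of the transfer orbit: a_t = (32300 + 1.390×10^5)/2 = 85650 km.
Transfer time t = π√(a_t³/μ) = 39005 s.
Target angular speed ω₂ = √(μ/r₂³) = 3.8958×10^-5 rad/s.
Angle swept by the target during transfer: ω₂·t = 1.51956 rad = 87.06°.
Arrival is 180° from departure on the ellipse, so φ = 180° − 87.06° = 92.9°.

φ = 92.9°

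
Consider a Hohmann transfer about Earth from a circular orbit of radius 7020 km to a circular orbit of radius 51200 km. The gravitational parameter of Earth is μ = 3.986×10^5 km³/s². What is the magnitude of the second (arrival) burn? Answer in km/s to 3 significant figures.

Semi-major axis of the transfer orbit: a_t = (7020 + 51200)/2 = 29110 km.
Circular speed at r = 51200 km: v_c = √(μ/r) = 2.790 km/s.
Transfer-orbit speed at the same r (vis-viva, a = a_t): v_t = √[μ(2/r − 1/a_t)] = 1.370 km/s.
Δv₂ = |v_t − v_c| = |1.370 − 2.790| = 1.420 km/s.

Δv₂ = 1.42 km/s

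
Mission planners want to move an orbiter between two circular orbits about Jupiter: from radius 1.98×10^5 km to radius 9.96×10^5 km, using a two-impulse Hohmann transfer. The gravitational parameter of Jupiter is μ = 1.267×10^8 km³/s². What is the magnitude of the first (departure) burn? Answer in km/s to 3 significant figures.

Semi-major axis of the transfer orbit: a_t = (1.980×10^5 + 9.960×10^5)/2 = 5.970×10^5 km.
On the circular orbit at r = 1.980×10^5 km, v_c = √(μ/r) = 25.29622 km/s.
Transfer-orbit speed at the same r (vis-viva, a = a_t): v_t = √[μ(2/r − 1/a_t)] = 32.67369 km/s.
Δv₁ = |v_t − v_c| = |32.67369 − 25.29622| = 7.377 km/s.

Δv₁ = 7.38 km/s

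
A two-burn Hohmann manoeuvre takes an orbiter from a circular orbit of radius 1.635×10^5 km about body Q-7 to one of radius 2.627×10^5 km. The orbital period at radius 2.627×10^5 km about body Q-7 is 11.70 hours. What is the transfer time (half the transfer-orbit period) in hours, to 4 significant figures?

From Kepler's third law T² = 4π²r³/μ at r = 2.627×10^5 km, T = 11.70 hours = 11.70 × 3600 s = 42120 s: μ = 4π²r³/T² = 4.03425×10^8 km³/s².
The Hohmann ellipse has a_t = (r₁ + r₂)/2 = 2.131×10^5 km.
Half the transfer-orbit period gives t = π√(a_t³/μ) = 15387 s.
Converting: 15387 s ÷ 3600 s/hour = 4.274 hours.

t = 4.274 hours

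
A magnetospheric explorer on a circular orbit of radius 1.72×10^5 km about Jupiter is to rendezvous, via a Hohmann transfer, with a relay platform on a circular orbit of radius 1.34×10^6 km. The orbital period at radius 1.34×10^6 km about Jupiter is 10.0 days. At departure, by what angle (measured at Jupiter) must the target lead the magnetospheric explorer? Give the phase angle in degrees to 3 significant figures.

φ = 104°

From Kepler's third law T² = 4π²r³/μ at r = 1.34×10^6 km, T = 10.0 days = 10.0 × 86400 s = 8.640×10^5 s: μ = 4π²r³/T² = 1.27247×10^8 km³/s².
Semi-major axis of the transfer orbit: a_t = (1.720×10^5 + 1.340×10^6)/2 = 7.560×10^5 km.
The half-period of the transfer ellipse is t = π√(a_t³/μ) = 1.8307×10^5 s.
Target angular speed ω₂ = √(μ/r₂³) = 7.2722×10^-6 rad/s.
Angle swept by the target during transfer: ω₂·t = 1.3313 rad = 76.28°.
Arrival is 180° from departure on the ellipse, so φ = 180° − 76.28° = 104°.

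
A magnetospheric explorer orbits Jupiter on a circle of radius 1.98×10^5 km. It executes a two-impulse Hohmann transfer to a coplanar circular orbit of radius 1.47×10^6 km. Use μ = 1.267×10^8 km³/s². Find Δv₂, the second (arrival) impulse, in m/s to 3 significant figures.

The Hohmann ellipse has a_t = (r₁ + r₂)/2 = 8.340×10^5 km.
On the circular orbit at r = 1.470×10^6 km, v_c = √(μ/r) = 9.284 km/s.
Transfer-orbit speed at the same r (vis-viva, a = a_t): v_t = √[μ(2/r − 1/a_t)] = 4.524 km/s.
Δv₂ = |v_t − v_c| = |4.524 − 9.284| = 4.760 km/s.

Δv₂ = 4760 m/s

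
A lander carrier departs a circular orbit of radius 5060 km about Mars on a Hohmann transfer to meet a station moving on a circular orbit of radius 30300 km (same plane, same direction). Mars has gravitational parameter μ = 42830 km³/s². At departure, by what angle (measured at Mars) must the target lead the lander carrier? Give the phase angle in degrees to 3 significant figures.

φ = 99.8°

The Hohmann ellipse has a_t = (r₁ + r₂)/2 = 17680 km.
The half-period of the transfer ellipse is t = π√(a_t³/μ) = 35686.1 s.
The target's mean motion on its circular orbit is ω₂ = √(μ/r₂³) = 3.92383×10^-5 rad/s.
Angle swept by the target during transfer: ω₂·t = 1.4003 rad = 80.23°.
The lander carrier traverses 180° on the transfer ellipse, so the target must lead by 180° − 80.23° = 99.8°.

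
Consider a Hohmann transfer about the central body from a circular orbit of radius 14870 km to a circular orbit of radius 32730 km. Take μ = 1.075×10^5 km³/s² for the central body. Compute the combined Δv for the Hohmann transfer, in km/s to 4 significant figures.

The Hohmann ellipse has a_t = (r₁ + r₂)/2 = 23800 km.
Circular speed at r₁: v₁ = √(μ/r₁) = √(1.075×10^5/14870) = 2.68874 km/s.
Transfer-orbit speed at r₁ (vis-viva equation): v_p = √[μ(2/r₁ − 1/a_t)] = 3.15307 km/s.
First burn Δv₁ = |v_p − v₁| = 0.4643 km/s.
Circular speed at r₂: v₂ = √(μ/r₂) = 1.8123 km/s.
Transfer-orbit speed at r₂: v_a = √[μ(2/r₂ − 1/a_t)] = 1.4325 km/s.
Second burn Δv₂ = |v₂ − v_a| = 0.3798 km/s.
Δv = Δv₁ + Δv₂ = 0.4643 + 0.3798 = 0.8441 km/s.

Δv = 0.8441 km/s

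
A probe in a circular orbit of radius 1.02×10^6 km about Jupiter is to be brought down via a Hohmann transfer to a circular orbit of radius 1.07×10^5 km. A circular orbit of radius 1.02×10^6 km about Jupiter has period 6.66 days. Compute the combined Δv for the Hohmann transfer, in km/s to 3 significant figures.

Δv = 18.2 km/s

From Kepler's third law T² = 4π²r³/μ at r = 1.02×10^6 km, T = 6.66 days = 6.66 × 86400 s = 5.75424×10^5 s: μ = 4π²r³/T² = 1.26527×10^8 km³/s².
Transfer-ellipse semi-major axis a_t = (r₁ + r₂)/2 = (1.020×10^6 + 1.070×10^5)/2 = 5.635×10^5 km.
At r₁ the circular-orbit speed is v₁ = √(μ/r₁) = 11.1376 km/s.
Transfer-orbit speed at r₁ (vis-viva): v_a = √[μ(2/r₁ − 1/a_t)] = 4.85330 km/s.
First burn Δv₁ = |v_a − v₁| = 6.284 km/s.
At r₂, v₂ = √(μ/r₂) = 34.39 km/s.
Transfer-orbit speed at r₂: v_p = √[μ(2/r₂ − 1/a_t)] = 46.27 km/s.
Second burn Δv₂ = |v₂ − v_p| = 11.88 km/s.
Total Δv = Δv₁ + Δv₂ = 18.16 km/s.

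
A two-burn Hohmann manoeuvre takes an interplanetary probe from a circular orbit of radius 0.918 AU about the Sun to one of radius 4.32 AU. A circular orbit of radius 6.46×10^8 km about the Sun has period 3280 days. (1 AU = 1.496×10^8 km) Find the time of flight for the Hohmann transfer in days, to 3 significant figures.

From Kepler's third law T² = 4π²r³/μ at r = 6.46×10^8 km, T = 3280 days = 3280 × 86400 s = 2.83392×10^8 s: μ = 4π²r³/T² = 1.32520×10^11 km³/s².
In km: r₁ = 0.918 × 1.496×10^8 = 1.373328×10^8 km; r₂ = 4.32 × 1.496×10^8 = 6.46272×10^8 km.
The Hohmann ellipse has a_t = (r₁ + r₂)/2 = 3.918024×10^8 km.
By Kepler's third law the transfer-orbit period is T = 2π√(a_t³/μ), so t = T/2 = 6.693×10^7 s.
Converting: 6.693×10^7 s ÷ 86400 s/day = 775 days.

t = 775 days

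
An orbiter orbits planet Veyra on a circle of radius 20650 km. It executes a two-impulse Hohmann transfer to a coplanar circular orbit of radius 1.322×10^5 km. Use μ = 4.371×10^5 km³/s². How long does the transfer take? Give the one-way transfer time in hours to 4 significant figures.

t = 27.89 hours

The Hohmann ellipse has a_t = (r₁ + r₂)/2 = 76425 km.
By Kepler's third law the transfer-orbit period is T = 2π√(a_t³/μ), so t = T/2 = 1.004×10^5 s.
Converting: 1.004×10^5 s ÷ 3600 s/hour = 27.89 hours.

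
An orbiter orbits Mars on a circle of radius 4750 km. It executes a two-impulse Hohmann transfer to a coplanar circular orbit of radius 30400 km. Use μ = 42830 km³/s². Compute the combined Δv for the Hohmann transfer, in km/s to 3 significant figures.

The Hohmann ellipse has a_t = (r₁ + r₂)/2 = 17575 km.
Circular speed at r₁: v₁ = √(μ/r₁) = √(42830/4750) = 3.0028 km/s.
Transfer-orbit speed at r₁ (vis-viva equation): v_p = √[μ(2/r₁ − 1/a_t)] = 3.9493 km/s.
First burn Δv₁ = |v_p − v₁| = 0.9465 km/s.
At r₂, v₂ = √(μ/r₂) = 1.187 km/s.
Transfer-orbit speed at r₂: v_a = √[μ(2/r₂ − 1/a_t)] = 0.6171 km/s.
Second burn Δv₂ = |v₂ − v_a| = 0.5699 km/s.
Total Δv = Δv₁ + Δv₂ = 1.516 km/s.

Δv = 1.52 km/s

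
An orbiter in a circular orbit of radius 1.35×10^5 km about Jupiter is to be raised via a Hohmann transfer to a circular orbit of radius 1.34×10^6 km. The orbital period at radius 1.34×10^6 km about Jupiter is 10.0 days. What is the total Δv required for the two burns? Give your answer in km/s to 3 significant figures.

Δv = 16.3 km/s

From Kepler's third law T² = 4π²r³/μ at r = 1.34×10^6 km, T = 10.0 days = 10.0 × 86400 s = 8.640×10^5 s: μ = 4π²r³/T² = 1.27247×10^8 km³/s².
Semi-major axis of the transfer orbit: a_t = (1.350×10^5 + 1.340×10^6)/2 = 7.375×10^5 km.
Circular speed at r₁: v₁ = √(μ/r₁) = √(1.27247×10^8/1.350×10^5) = 30.70 km/s.
Transfer-orbit speed at r₁ (vis-viva): v_p = √[μ(2/r₁ − 1/a_t)] = 41.38 km/s.
First burn Δv₁ = |v_p − v₁| = 10.68 km/s.
Circular speed at r₂: v₂ = √(μ/r₂) = 9.745 km/s.
Transfer-orbit speed at r₂: v_a = √[μ(2/r₂ − 1/a_t)] = 4.169 km/s.
Second burn Δv₂ = |v₂ − v_a| = 5.576 km/s.
Total Δv = Δv₁ + Δv₂ = 16.26 km/s.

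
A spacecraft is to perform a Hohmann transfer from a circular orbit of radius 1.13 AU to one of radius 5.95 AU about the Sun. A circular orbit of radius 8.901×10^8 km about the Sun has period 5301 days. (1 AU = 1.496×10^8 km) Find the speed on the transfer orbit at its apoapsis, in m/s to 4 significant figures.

v = 6899 m/s

From Kepler's third law T² = 4π²r³/μ at r = 8.901×10^8 km, T = 5301 days = 5301 × 86400 s = 4.580064×10^8 s: μ = 4π²r³/T² = 1.32719×10^11 km³/s².
In km: r₁ = 1.13 × 1.496×10^8 = 1.69048×10^8 km; r₂ = 5.95 × 1.496×10^8 = 8.9012×10^8 km.
Transfer-ellipse semi-major axis a_t = (r₁ + r₂)/2 = (1.69048×10^8 + 8.9012×10^8)/2 = 5.29584×10^8 km.
The apoapsis of the transfer ellipse is at r = 8.9012×10^8 km.
Applying v² = μ(2/r − 1/a_t): v = 6.899 km/s.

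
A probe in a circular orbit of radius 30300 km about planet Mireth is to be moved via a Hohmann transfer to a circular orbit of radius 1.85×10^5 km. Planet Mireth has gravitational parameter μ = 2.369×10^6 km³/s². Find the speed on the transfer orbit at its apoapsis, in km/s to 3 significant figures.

The Hohmann ellipse has a_t = (r₁ + r₂)/2 = 1.0765×10^5 km.
The apoapsis of the transfer ellipse is at r = 1.850×10^5 km.
Applying v² = μ(2/r − 1/a_t): v = 1.899 km/s.

v = 1.90 km/s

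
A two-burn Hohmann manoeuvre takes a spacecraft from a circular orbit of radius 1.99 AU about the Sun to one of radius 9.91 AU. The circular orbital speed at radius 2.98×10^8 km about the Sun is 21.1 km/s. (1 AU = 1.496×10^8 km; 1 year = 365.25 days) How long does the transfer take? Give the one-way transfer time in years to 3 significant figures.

t = 7.26 years

From the circular-orbit relation v² = μ/r at r = 2.98×10^8 km: μ = v²r = (21.1)² × 2.98×10^8 = 1.32673×10^11 km³/s².
In km: r₁ = 1.99 × 1.496×10^8 = 2.97704×10^8 km; r₂ = 9.91 × 1.496×10^8 = 1.482536×10^9 km.
The Hohmann ellipse has a_t = (r₁ + r₂)/2 = 8.9012×10^8 km.
By Kepler's third law the transfer-orbit period is T = 2π√(a_t³/μ), so t = T/2 = 2.291×10^8 s.
Converting: 2.291×10^8 s ÷ 3.15576×10^7 s/year (365.25 × 86400) = 7.26 years.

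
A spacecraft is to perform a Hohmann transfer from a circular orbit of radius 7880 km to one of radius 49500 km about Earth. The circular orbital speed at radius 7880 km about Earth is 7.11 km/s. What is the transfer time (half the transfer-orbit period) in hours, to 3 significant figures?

t = 6.72 hours

From the circular-orbit relation v² = μ/r at r = 7880 km: μ = v²r = (7.11)² × 7880 = 3.98351×10^5 km³/s².
Semi-major axis of the transfer orbit: a_t = (7880 + 49500)/2 = 28690 km.
Half the transfer-orbit period gives t = π√(a_t³/μ) = 24190 s.
Converting: 24190 s ÷ 3600 s/hour = 6.72 hours.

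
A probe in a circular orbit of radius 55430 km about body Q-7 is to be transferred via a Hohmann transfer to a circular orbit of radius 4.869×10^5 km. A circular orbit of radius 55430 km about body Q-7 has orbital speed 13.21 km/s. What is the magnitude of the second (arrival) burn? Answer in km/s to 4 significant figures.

Δv₂ = 2.442 km/s

From the circular-orbit relation v² = μ/r at r = 55430 km: μ = v²r = (13.21)² × 55430 = 9.67276×10^6 km³/s².
The Hohmann ellipse has a_t = (r₁ + r₂)/2 = 2.71165×10^5 km.
Circular speed at r = 4.869×10^5 km: v_c = √(μ/r) = 4.457 km/s.
Vis-viva on the transfer ellipse at r = 4.869×10^5 km gives v_t = √[μ(2/r − 1/a_t)] = 2.015 km/s.
Δv₂ = |v_t − v_c| = |2.015 − 4.457| = 2.442 km/s.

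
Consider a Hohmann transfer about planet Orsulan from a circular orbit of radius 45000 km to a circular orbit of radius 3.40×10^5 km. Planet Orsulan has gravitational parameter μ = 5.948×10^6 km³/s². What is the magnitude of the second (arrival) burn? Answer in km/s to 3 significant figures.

Δv₂ = 2.16 km/s

Semi-major axis of the transfer orbit: a_t = (45000 + 3.400×10^5)/2 = 1.925×10^5 km.
On the circular orbit at r = 3.400×10^5 km, v_c = √(μ/r) = 4.1826 km/s.
Vis-viva on the transfer ellipse at r = 3.400×10^5 km gives v_t = √[μ(2/r − 1/a_t)] = 2.0223 km/s.
Δv₂ = |v_t − v_c| = |2.0223 − 4.1826| = 2.160 km/s.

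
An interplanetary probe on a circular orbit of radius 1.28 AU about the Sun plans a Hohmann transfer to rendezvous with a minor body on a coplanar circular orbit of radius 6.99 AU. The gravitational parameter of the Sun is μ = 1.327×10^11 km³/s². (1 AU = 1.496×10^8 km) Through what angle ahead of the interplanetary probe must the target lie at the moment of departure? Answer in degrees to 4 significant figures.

φ = 98.10°

In km: r₁ = 1.28 × 1.496×10^8 = 1.91488×10^8 km; r₂ = 6.99 × 1.496×10^8 = 1.045704×10^9 km.
Semi-major axis of the transfer orbit: a_t = (1.91488×10^8 + 1.045704×10^9)/2 = 6.18596×10^8 km.
Transfer time t = π√(a_t³/μ) = 1.32686×10^8 s.
Target angular speed ω₂ = √(μ/r₂³) = 1.07726×10^-8 rad/s.
Angle swept by the target during transfer: ω₂·t = 1.4294 rad = 81.90°.
Arrival is 180° from departure on the ellipse, so φ = 180° − 81.90° = 98.10°.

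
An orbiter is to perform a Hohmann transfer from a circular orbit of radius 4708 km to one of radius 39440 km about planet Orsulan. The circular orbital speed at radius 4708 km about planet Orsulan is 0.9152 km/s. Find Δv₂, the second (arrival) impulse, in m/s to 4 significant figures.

Δv₂ = 170.2 m/s

From the circular-orbit relation v² = μ/r at r = 4708 km: μ = v²r = (0.9152)² × 4708 = 3943.38 km³/s².
The Hohmann ellipse has a_t = (r₁ + r₂)/2 = 22074 km.
On the circular orbit at r = 39440 km, v_c = √(μ/r) = 0.3162 km/s.
Transfer-orbit speed at the same r (vis-viva, a = a_t): v_t = √[μ(2/r − 1/a_t)] = 0.1460 km/s.
Δv₂ = |v_t − v_c| = |0.1460 − 0.3162| = 0.1702 km/s.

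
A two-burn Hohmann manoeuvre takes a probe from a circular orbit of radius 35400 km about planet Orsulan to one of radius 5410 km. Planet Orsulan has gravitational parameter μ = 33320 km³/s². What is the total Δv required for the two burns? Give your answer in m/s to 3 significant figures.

Δv = 1260 m/s

Semi-major axis of the transfer orbit: a_t = (35400 + 5410)/2 = 20405 km.
Circular speed at r₁: v₁ = √(μ/r₁) = √(33320/35400) = 0.9702 km/s.
Transfer-orbit speed at r₁ (vis-viva equation): v_a = √[μ(2/r₁ − 1/a_t)] = 0.4996 km/s.
First burn Δv₁ = |v_a − v₁| = 0.4706 km/s.
At r₂, v₂ = √(μ/r₂) = 2.4817 km/s.
Transfer-orbit speed at r₂: v_p = √[μ(2/r₂ − 1/a_t)] = 3.2688 km/s.
Second burn Δv₂ = |v₂ − v_p| = 0.7871 km/s.
Δv = Δv₁ + Δv₂ = 0.4706 + 0.7871 = 1.258 km/s.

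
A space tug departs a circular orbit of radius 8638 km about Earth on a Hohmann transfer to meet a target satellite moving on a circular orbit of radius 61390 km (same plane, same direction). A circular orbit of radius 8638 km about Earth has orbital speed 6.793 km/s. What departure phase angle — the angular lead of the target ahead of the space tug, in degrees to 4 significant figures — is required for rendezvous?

φ = 102.5°

From the circular-orbit relation v² = μ/r at r = 8638 km: μ = v²r = (6.793)² × 8638 = 3.98599×10^5 km³/s².
Transfer-ellipse semi-major axis a_t = (r₁ + r₂)/2 = (8638 + 61390)/2 = 35014 km.
Transfer time t = π√(a_t³/μ) = 32600 s.
Target angular speed ω₂ = √(μ/r₂³) = 4.151×10^-5 rad/s.
Angle swept by the target during transfer: ω₂·t = 1.3532 rad = 77.53°.
The space tug traverses 180° on the transfer ellipse, so the target must lead by 180° − 77.53° = 102.5°.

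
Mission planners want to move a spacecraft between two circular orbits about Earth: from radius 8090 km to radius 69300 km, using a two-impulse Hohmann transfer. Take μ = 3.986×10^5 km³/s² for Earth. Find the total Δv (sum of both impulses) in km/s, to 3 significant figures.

Semi-major axis of the transfer orbit: a_t = (8090 + 69300)/2 = 38695 km.
At r₁ the circular-orbit speed is v₁ = √(μ/r₁) = 7.0193 km/s.
On the transfer ellipse at r₁, vis-viva equation gives v_p = √[μ(2/r₁ − 1/a_t)] = 9.3936 km/s.
First burn Δv₁ = |v_p − v₁| = 2.374 km/s.
At r₂, v₂ = √(μ/r₂) = 2.3983 km/s.
Transfer-orbit speed at r₂: v_a = √[μ(2/r₂ − 1/a_t)] = 1.0966 km/s.
Second burn Δv₂ = |v₂ − v_a| = 1.302 km/s.
Total Δv = Δv₁ + Δv₂ = 3.676 km/s.

Δv = 3.68 km/s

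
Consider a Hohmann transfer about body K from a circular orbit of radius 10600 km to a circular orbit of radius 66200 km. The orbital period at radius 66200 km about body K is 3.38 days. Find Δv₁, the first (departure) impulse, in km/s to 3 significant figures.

Δv₁ = 1.11 km/s

From Kepler's third law T² = 4π²r³/μ at r = 66200 km, T = 3.38 days = 3.38 × 86400 s = 2.92032×10^5 s: μ = 4π²r³/T² = 1.34299×10^5 km³/s².
The Hohmann ellipse has a_t = (r₁ + r₂)/2 = 38400 km.
On the circular orbit at r = 10600 km, v_c = √(μ/r) = 3.5595 km/s.
Transfer-orbit speed at the same r (vis-viva, a = a_t): v_t = √[μ(2/r − 1/a_t)] = 4.6735 km/s.
Δv₁ = |v_t − v_c| = |4.6735 − 3.5595| = 1.114 km/s.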